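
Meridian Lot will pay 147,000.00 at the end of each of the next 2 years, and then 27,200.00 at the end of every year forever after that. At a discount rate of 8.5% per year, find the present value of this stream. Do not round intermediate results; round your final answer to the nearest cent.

532179.49

PV of 2-year annuity: 147,000.00 × [1 − (1+0.085)^−2] / 0.085 = 260353.79813
Perpetuity value at year 2: 27,200.00 / 0.085 = 320000.00000
PV of perpetuity: 320000.00000 / (1+0.085)^2 = 271825.69178
Total PV = 260353.79813 + 271825.69178 = 532179.48990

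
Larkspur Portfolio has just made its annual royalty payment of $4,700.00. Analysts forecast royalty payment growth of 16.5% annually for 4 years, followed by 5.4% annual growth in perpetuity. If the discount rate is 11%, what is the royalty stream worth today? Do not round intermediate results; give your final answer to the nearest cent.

$128587.27

D_1 = 5475.50000
D_2 = 6378.95750
D_3 = 7431.48549
D_4 = 8657.68059
Terminal value at year 4: TV = D_4×(1+g_2)/(r−g_2) = 9125.19534/0.056 = 162949.91687
P_0 = D_1/(1+r)^1 + D_2/(1+r)^2 + D_3/(1+r)^3 + D_4/(1+r)^4 + TV/(1+r)^4
    = 4932.88288 + 5177.30501 + 5433.83814 + 5703.08237 + 107340.15748 = 128587.26588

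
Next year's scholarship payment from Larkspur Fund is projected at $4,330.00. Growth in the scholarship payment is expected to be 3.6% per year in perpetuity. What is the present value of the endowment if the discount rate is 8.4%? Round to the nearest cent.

Growing perpetuity: P = D₁ / (r − g) = $4,330.0000 / (0.084 − 0.036) = $90,208.33

$90208.33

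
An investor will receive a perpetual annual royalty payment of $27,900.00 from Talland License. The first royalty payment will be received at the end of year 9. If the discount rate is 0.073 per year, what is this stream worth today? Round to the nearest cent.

Value at end of year 8: C / r = $27,900.00 / 0.073 = $382,191.7808
Discount to today: PV = $382,191.7808 / (1 + 0.073)^8 = $382,191.7808 / 1.757105 = $217,512.17

$217512.17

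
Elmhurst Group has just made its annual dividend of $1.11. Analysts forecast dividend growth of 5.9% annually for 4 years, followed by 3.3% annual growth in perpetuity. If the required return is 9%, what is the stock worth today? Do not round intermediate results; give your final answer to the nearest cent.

D_1 = 1.17549
D_2 = 1.24484
D_3 = 1.31829
D_4 = 1.39607
Terminal value at year 4: TV = D_4×(1+g_2)/(r−g_2) = 1.44214/0.057 = 25.30069
P_0 = D_1/(1+r)^1 + D_2/(1+r)^2 + D_3/(1+r)^3 + D_4/(1+r)^4 + TV/(1+r)^4
    = 1.07843 + 1.04776 + 1.01796 + 0.98901 + 17.92364 = 22.05681

$22.06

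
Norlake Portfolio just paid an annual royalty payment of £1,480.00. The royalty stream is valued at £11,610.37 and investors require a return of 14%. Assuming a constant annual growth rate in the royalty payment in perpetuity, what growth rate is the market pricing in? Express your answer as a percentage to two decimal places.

1.11%

P = D₀(1+g)/(r−g) ⇒ P(r−g) = D₀(1+g) ⇒ g(P+D₀) = P·r − D₀
g = (P·r − D₀)/(P + D₀) = (£11,610.37×0.14 − £1,480.00) / (£11,610.37 + £1,480.00) = 0.011111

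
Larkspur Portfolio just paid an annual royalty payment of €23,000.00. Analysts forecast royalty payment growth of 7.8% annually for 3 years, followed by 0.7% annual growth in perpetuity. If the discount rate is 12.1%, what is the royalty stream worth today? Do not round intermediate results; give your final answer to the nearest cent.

D_1 = 24794.00000
D_2 = 26727.93200
D_3 = 28812.71070
Terminal value at year 3: TV = D_3×(1+g_2)/(r−g_2) = 29014.39967/0.114 = 254512.27781
P_0 = D_1/(1+r)^1 + D_2/(1+r)^2 + D_3/(1+r)^3 + TV/(1+r)^3
    = 22117.75201 + 21269.34582 + 20453.48331 + 180672.43593 = 244513.01707

€244513.02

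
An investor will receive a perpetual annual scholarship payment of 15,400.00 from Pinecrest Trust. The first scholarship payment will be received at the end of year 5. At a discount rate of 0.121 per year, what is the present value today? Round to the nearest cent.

80595.89

Value at end of year 4: C / r = 15,400.00 / 0.121 = 127,272.7273
Discount to today: PV = 127,272.7273 / (1 + 0.121)^4 = 127,272.7273 / 1.579147 = 80,595.89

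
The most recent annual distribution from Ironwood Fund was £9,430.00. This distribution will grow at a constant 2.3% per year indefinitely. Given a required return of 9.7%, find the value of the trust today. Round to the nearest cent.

£130363.38

D₁ = D₀ × (1 + g) = £9,430.00 × 1.023 = £9,646.8900
Growing perpetuity: P = D₁ / (r − g) = £9,646.8900 / (0.097 − 0.023) = £130,363.38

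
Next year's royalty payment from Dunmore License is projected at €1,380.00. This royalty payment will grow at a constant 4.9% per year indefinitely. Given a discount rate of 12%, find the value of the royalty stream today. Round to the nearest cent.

€19436.62

Growing perpetuity: P = D₁ / (r − g) = €1,380.0000 / (0.12 − 0.049) = €19,436.62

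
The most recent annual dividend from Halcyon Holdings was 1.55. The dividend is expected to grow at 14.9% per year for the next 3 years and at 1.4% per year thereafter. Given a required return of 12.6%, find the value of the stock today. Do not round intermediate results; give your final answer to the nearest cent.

19.75

D_1 = 1.78095
D_2 = 2.04631
D_3 = 2.35121
Terminal value at year 3: TV = D_3×(1+g_2)/(r−g_2) = 2.38413/0.112 = 21.28687
P_0 = D_1/(1+r)^1 + D_2/(1+r)^2 + D_3/(1+r)^3 + TV/(1+r)^3
    = 1.58166 + 1.61397 + 1.64694 + 14.91065 = 19.75321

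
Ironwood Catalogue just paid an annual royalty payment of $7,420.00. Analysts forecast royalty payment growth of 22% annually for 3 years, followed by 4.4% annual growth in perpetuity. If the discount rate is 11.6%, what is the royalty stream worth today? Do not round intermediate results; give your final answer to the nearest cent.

D_1 = 9052.40000
D_2 = 11043.92800
D_3 = 13473.59216
Terminal value at year 3: TV = D_3×(1+g_2)/(r−g_2) = 14066.43022/0.072 = 195367.08632
P_0 = D_1/(1+r)^1 + D_2/(1+r)^2 + D_3/(1+r)^3 + TV/(1+r)^3
    = 8111.46953 + 8867.37709 + 9693.72764 + 140559.05081 = 167231.62508

$167231.63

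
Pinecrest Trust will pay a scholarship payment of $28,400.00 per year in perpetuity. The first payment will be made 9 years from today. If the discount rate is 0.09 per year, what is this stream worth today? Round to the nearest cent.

$158366.69

Value at end of year 8: C / r = $28,400.00 / 0.09 = $315,555.5556
Discount to today: PV = $315,555.5556 / (1 + 0.09)^8 = $315,555.5556 / 1.992563 = $158,366.69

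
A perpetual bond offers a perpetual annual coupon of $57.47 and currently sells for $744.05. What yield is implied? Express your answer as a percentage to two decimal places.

P = C/r ⇒ r = C/P = $57.47/$744.05 = 0.077239

7.72%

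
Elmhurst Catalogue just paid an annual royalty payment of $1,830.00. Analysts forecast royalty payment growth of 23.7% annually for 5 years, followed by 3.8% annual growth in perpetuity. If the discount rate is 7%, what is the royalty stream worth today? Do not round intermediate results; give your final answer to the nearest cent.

D_1 = 2263.71000
D_2 = 2800.20927
D_3 = 3463.85887
D_4 = 4284.79342
D_5 = 5300.28946
Terminal value at year 5: TV = D_5×(1+g_2)/(r−g_2) = 5501.70046/0.032 = 171928.13931
P_0 = D_1/(1+r)^1 + D_2/(1+r)^2 + D_3/(1+r)^3 + D_4/(1+r)^4 + D_5/(1+r)^5 + TV/(1+r)^5
    = 2115.61682 + 2445.81122 + 2827.54064 + 3268.84838 + 3779.03313 + 122582.38720 = 137019.23740

$137019.24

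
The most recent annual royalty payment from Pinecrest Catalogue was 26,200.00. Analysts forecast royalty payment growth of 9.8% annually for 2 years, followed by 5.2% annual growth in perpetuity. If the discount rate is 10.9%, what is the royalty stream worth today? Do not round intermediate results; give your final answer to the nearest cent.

525628.87

D_1 = 28767.60000
D_2 = 31586.82480
Terminal value at year 2: TV = D_2×(1+g_2)/(r−g_2) = 33229.33969/0.057 = 582970.87175
P_0 = D_1/(1+r)^1 + D_2/(1+r)^2 + TV/(1+r)^2
    = 25940.12624 + 25682.83013 + 474005.91744 = 525628.87381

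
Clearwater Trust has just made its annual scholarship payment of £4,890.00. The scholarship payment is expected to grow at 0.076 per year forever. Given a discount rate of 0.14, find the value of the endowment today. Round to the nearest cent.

D₁ = D₀ × (1 + g) = £4,890.00 × 1.076 = £5,261.6400
Growing perpetuity: P = D₁ / (r − g) = £5,261.6400 / (0.14 − 0.076) = £82,213.13

£82213.13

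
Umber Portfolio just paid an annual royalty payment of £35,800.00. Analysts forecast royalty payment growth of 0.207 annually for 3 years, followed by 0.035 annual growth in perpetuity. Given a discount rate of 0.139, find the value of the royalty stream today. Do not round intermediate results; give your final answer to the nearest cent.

£544717.32

D_1 = 43210.60000
D_2 = 52155.19420
D_3 = 62951.31940
Terminal value at year 3: TV = D_3×(1+g_2)/(r−g_2) = 65154.61558/0.104 = 626486.68825
P_0 = D_1/(1+r)^1 + D_2/(1+r)^2 + D_3/(1+r)^3 + TV/(1+r)^3
    = 37937.31343 + 40202.22767 + 42602.36066 + 423975.41621 = 544717.31797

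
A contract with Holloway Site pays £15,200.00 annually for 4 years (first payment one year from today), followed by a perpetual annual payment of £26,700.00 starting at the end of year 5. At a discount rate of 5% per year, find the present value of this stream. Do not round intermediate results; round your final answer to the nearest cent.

£493221.57

PV of 4-year annuity: £15,200.00 × [1 − (1+0.05)^−4] / 0.05 = 53898.44766
Perpetuity value at year 4: £26,700.00 / 0.05 = 534000.00000
PV of perpetuity: 534000.00000 / (1+0.05)^4 = 439323.12154
Total PV = 53898.44766 + 439323.12154 = 493221.56920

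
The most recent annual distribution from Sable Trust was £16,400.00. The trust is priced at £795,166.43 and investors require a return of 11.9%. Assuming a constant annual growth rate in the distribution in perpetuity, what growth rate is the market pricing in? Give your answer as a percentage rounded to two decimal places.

9.64%

P = D₀(1+g)/(r−g) ⇒ P(r−g) = D₀(1+g) ⇒ g(P+D₀) = P·r − D₀
g = (P·r − D₀)/(P + D₀) = (£795,166.43×0.119 − £16,400.00) / (£795,166.43 + £16,400.00) = 0.096387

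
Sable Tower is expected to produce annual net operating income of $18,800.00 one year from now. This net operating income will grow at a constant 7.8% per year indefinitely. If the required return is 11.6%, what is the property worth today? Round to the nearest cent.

Growing perpetuity: P = D₁ / (r − g) = $18,800.0000 / (0.116 − 0.078) = $494,736.84

$494736.84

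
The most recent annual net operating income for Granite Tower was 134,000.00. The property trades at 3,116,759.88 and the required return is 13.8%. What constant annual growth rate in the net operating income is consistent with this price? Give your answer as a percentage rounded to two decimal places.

9.11%

P = D₀(1+g)/(r−g) ⇒ P(r−g) = D₀(1+g) ⇒ g(P+D₀) = P·r − D₀
g = (P·r − D₀)/(P + D₀) = (3,116,759.88×0.138 − 134,000.00) / (3,116,759.88 + 134,000.00) = 0.091090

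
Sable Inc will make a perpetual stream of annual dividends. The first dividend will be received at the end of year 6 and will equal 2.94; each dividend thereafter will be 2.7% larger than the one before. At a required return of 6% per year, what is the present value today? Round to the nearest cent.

66.57

Value at end of year 5: C₁ / (r − g) = 2.94 / (0.06 − 0.027) = 89.0909
Discount to today: PV = 89.0909 / (1 + 0.06)^5 = 89.0909 / 1.338226 = 66.57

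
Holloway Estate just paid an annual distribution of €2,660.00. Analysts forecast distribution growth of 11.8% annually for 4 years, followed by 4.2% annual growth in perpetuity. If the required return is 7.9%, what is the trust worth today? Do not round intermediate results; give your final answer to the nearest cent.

€97980.21

D_1 = 2973.88000
D_2 = 3324.79784
D_3 = 3717.12399
D_4 = 4155.74462
Terminal value at year 4: TV = D_4×(1+g_2)/(r−g_2) = 4330.28589/0.037 = 117034.75376
P_0 = D_1/(1+r)^1 + D_2/(1+r)^2 + D_3/(1+r)^3 + D_4/(1+r)^4 + TV/(1+r)^4
    = 2756.14458 + 2855.76426 + 2958.98466 + 3065.93591 + 86343.38426 = 97980.21367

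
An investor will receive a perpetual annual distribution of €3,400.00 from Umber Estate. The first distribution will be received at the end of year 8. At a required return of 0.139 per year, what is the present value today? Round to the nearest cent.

Value at end of year 7: C / r = €3,400.00 / 0.139 = €24,460.4317
Discount to today: PV = €24,460.4317 / (1 + 0.139)^7 = €24,460.4317 / 2.486944 = €9,835.54

€9835.54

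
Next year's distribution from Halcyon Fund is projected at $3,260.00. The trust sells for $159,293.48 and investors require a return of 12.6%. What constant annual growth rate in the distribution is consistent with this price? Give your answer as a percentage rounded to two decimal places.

10.55%

P = D₁/(r−g) ⇒ g = r − D₁/P = 0.126 − $3,260.00/$159,293.48 = 0.105535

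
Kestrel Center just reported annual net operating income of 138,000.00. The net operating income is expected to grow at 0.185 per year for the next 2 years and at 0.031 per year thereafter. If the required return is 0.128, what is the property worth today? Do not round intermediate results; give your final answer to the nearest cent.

1916040.25

D_1 = 163530.00000
D_2 = 193783.05000
Terminal value at year 2: TV = D_2×(1+g_2)/(r−g_2) = 199790.32455/0.097 = 2059694.06753
P_0 = D_1/(1+r)^1 + D_2/(1+r)^2 + TV/(1+r)^2
    = 144973.40426 + 152299.18798 + 1618767.65782 = 1916040.25005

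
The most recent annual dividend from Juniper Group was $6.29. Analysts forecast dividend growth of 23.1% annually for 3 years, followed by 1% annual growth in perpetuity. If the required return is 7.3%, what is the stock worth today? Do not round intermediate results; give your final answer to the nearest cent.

$177.26

D_1 = 7.74299
D_2 = 9.53162
D_3 = 11.73343
Terminal value at year 3: TV = D_3×(1+g_2)/(r−g_2) = 11.85076/0.063 = 188.10729
P_0 = D_1/(1+r)^1 + D_2/(1+r)^2 + D_3/(1+r)^3 + TV/(1+r)^3
    = 7.21621 + 8.27880 + 9.49786 + 152.26724 = 177.26010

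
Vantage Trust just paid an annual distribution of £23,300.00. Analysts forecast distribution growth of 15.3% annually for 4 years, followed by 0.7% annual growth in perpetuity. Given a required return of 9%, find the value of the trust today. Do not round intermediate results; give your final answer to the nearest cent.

£461399.04

D_1 = 26864.90000
D_2 = 30975.22970
D_3 = 35714.43984
D_4 = 41178.74914
Terminal value at year 4: TV = D_4×(1+g_2)/(r−g_2) = 41467.00038/0.083 = 499602.41427
P_0 = D_1/(1+r)^1 + D_2/(1+r)^2 + D_3/(1+r)^3 + D_4/(1+r)^4 + TV/(1+r)^4
    = 24646.69725 + 26071.23113 + 27578.10045 + 29172.06405 + 353930.94578 = 461399.03865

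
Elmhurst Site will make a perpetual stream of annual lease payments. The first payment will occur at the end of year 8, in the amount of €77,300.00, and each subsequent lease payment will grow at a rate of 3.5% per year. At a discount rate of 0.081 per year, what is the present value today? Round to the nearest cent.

€974185.82

Value at end of year 7: C₁ / (r − g) = €77,300.00 / (0.081 − 0.035) = €1,680,434.7826
Discount to today: PV = €1,680,434.7826 / (1 + 0.081)^7 = €1,680,434.7826 / 1.724963 = €974,185.82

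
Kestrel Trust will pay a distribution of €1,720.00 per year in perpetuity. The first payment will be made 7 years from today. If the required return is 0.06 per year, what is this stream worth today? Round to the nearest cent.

Value at end of year 6: C / r = €1,720.00 / 0.06 = €28,666.6667
Discount to today: PV = €28,666.6667 / (1 + 0.06)^6 = €28,666.6667 / 1.418519 = €20,208.87

€20208.87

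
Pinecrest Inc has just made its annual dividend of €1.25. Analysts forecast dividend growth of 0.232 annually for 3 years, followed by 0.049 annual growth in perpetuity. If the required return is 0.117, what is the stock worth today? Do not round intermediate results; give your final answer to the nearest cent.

€30.45

D_1 = 1.54000
D_2 = 1.89728
D_3 = 2.33745
Terminal value at year 3: TV = D_3×(1+g_2)/(r−g_2) = 2.45198/0.068 = 36.05859
P_0 = D_1/(1+r)^1 + D_2/(1+r)^2 + D_3/(1+r)^3 + TV/(1+r)^3
    = 1.37869 + 1.52064 + 1.67719 + 25.87314 = 30.44966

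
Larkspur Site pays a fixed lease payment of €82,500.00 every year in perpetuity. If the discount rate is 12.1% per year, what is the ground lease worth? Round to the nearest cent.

Level perpetuity: PV = C / r = €82,500.00 / 0.121 = €681,818.18

€681818.18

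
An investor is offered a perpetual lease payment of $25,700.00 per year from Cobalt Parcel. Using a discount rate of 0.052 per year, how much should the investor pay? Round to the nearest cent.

Level perpetuity: PV = C / r = $25,700.00 / 0.052 = $494,230.77

$494230.77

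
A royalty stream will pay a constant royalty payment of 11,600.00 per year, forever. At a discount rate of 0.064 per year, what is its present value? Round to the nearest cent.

Level perpetuity: PV = C / r = 11,600.00 / 0.064 = 181,250.00

181250.00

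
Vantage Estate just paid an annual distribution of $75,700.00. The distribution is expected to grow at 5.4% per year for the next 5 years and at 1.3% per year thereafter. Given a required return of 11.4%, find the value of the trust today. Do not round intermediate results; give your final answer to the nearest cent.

D_1 = 79787.80000
D_2 = 84096.34120
D_3 = 88637.54362
D_4 = 93423.97098
D_5 = 98468.86541
Terminal value at year 5: TV = D_5×(1+g_2)/(r−g_2) = 99748.96066/0.101 = 987613.47192
P_0 = D_1/(1+r)^1 + D_2/(1+r)^2 + D_3/(1+r)^3 + D_4/(1+r)^4 + D_5/(1+r)^5 + TV/(1+r)^5
    = 71622.80072 + 67765.19924 + 64115.36805 + 60662.11662 + 57394.85720 + 575653.36975 = 897213.71158

$897213.71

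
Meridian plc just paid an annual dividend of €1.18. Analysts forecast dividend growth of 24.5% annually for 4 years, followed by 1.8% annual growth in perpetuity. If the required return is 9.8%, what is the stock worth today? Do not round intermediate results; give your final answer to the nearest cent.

D_1 = 1.46910
D_2 = 1.82903
D_3 = 2.27714
D_4 = 2.83504
Terminal value at year 4: TV = D_4×(1+g_2)/(r−g_2) = 2.88607/0.08 = 36.07590
P_0 = D_1/(1+r)^1 + D_2/(1+r)^2 + D_3/(1+r)^3 + D_4/(1+r)^4 + TV/(1+r)^4
    = 1.33798 + 1.51711 + 1.72022 + 1.95052 + 24.82035 = 31.34617

€31.35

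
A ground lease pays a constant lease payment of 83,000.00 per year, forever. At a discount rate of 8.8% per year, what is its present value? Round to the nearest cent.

Level perpetuity: PV = C / r = 83,000.00 / 0.088 = 943,181.82

943181.82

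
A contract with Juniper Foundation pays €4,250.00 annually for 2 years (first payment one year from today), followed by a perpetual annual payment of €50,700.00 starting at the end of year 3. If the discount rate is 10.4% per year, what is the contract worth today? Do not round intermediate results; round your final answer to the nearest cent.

€407314.97

PV of 2-year annuity: €4,250.00 × [1 − (1+0.104)^−2] / 0.104 = 7336.62833
Perpetuity value at year 2: €50,700.00 / 0.104 = 487500.00000
PV of perpetuity: 487500.00000 / (1+0.104)^2 = 399978.33963
Total PV = 7336.62833 + 399978.33963 = 407314.96797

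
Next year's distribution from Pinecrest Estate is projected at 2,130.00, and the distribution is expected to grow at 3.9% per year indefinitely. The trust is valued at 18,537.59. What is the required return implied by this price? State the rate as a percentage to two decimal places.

P = D₁/(r − g) ⇒ r = D₁/P + g = 2,130.0000/18,537.59 + 0.039 = 0.114902 + 0.039 = 0.153902

15.39%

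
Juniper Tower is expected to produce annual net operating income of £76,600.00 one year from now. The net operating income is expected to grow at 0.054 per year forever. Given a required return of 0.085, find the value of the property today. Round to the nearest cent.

£2470967.74

Growing perpetuity: P = D₁ / (r − g) = £76,600.0000 / (0.085 − 0.054) = £2,470,967.74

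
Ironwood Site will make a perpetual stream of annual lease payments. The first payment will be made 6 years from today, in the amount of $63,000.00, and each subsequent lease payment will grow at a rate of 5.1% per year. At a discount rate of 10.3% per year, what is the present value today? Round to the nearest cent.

Value at end of year 5: C₁ / (r − g) = $63,000.00 / (0.103 − 0.051) = $1,211,538.4615
Discount to today: PV = $1,211,538.4615 / (1 + 0.103)^5 = $1,211,538.4615 / 1.632592 = $742,095.24

$742095.24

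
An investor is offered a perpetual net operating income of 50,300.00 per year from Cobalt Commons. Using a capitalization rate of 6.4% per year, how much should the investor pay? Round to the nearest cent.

785937.50

Level perpetuity: PV = C / r = 50,300.00 / 0.064 = 785,937.50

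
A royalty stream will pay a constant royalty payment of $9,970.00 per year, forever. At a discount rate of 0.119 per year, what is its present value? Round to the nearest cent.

$83781.51

Level perpetuity: PV = C / r = $9,970.00 / 0.119 = $83,781.51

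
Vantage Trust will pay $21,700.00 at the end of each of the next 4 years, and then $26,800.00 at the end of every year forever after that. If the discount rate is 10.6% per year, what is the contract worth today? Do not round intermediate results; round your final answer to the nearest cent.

$236871.63

PV of 4-year annuity: $21,700.00 × [1 − (1+0.106)^−4] / 0.106 = 67902.09268
Perpetuity value at year 4: $26,800.00 / 0.106 = 252830.18868
PV of perpetuity: 252830.18868 / (1+0.106)^4 = 168969.53966
Total PV = 67902.09268 + 168969.53966 = 236871.63234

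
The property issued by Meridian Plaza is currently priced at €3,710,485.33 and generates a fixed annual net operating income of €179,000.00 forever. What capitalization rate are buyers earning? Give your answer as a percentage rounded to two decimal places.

4.82%

P = C/r ⇒ r = C/P = €179,000.00/€3,710,485.33 = 0.048242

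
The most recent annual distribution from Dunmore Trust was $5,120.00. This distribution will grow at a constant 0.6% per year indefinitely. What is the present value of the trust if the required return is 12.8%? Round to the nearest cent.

$42219.02

D₁ = D₀ × (1 + g) = $5,120.00 × 1.006 = $5,150.7200
Growing perpetuity: P = D₁ / (r − g) = $5,150.7200 / (0.128 − 0.006) = $42,219.02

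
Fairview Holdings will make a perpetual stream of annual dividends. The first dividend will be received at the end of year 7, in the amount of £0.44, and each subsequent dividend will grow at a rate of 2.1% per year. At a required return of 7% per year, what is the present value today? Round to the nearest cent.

Value at end of year 6: C₁ / (r − g) = £0.44 / (0.07 − 0.021) = £8.9796
Discount to today: PV = £8.9796 / (1 + 0.07)^6 = £8.9796 / 1.500730 = £5.98

£5.98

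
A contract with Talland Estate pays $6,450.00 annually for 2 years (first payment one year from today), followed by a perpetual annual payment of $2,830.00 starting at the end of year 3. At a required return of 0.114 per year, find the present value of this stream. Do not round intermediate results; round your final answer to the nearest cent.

PV of 2-year annuity: $6,450.00 × [1 − (1+0.114)^−2] / 0.114 = 10987.38433
Perpetuity value at year 2: $2,830.00 / 0.114 = 24824.56140
PV of perpetuity: 24824.56140 / (1+0.114)^2 = 20003.74006
Total PV = 10987.38433 + 20003.74006 = 30991.12439

$30991.12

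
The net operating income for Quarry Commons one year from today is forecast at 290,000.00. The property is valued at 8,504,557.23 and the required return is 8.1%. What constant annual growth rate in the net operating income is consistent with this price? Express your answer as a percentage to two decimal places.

4.69%

P = D₁/(r−g) ⇒ g = r − D₁/P = 0.081 − 290,000.00/8,504,557.23 = 0.046901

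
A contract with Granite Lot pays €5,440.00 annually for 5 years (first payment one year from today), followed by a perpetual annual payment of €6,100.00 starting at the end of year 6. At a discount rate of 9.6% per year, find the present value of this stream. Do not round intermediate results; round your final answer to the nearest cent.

€61013.97

PV of 5-year annuity: €5,440.00 × [1 − (1+0.096)^−5] / 0.096 = 20834.34931
Perpetuity value at year 5: €6,100.00 / 0.096 = 63541.66667
PV of perpetuity: 63541.66667 / (1+0.096)^5 = 40179.62057
Total PV = 20834.34931 + 40179.62057 = 61013.96988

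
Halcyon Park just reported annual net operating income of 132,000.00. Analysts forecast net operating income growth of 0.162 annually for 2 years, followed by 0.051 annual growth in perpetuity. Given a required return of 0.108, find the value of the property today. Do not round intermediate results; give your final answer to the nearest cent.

D_1 = 153384.00000
D_2 = 178232.20800
Terminal value at year 2: TV = D_2×(1+g_2)/(r−g_2) = 187322.05061/0.057 = 3286351.76505
P_0 = D_1/(1+r)^1 + D_2/(1+r)^2 + TV/(1+r)^2
    = 138433.21300 + 145179.95803 + 2676914.66480 = 2960527.83584

2960527.84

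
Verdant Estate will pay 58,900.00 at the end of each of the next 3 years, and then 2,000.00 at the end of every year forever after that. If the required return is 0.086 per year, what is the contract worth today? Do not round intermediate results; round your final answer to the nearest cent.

PV of 3-year annuity: 58,900.00 × [1 − (1+0.086)^−3] / 0.086 = 150162.56409
Perpetuity value at year 3: 2,000.00 / 0.086 = 23255.81395
PV of perpetuity: 23255.81395 / (1+0.086)^3 = 18156.91534
Total PV = 150162.56409 + 18156.91534 = 168319.47943

168319.48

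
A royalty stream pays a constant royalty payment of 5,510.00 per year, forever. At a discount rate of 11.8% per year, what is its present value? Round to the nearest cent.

46694.92

Level perpetuity: PV = C / r = 5,510.00 / 0.118 = 46,694.92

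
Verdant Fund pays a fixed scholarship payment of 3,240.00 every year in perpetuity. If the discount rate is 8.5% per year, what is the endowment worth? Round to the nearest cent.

Level perpetuity: PV = C / r = 3,240.00 / 0.085 = 38,117.65

38117.65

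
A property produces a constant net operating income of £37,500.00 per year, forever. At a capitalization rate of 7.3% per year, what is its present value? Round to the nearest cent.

Level perpetuity: PV = C / r = £37,500.00 / 0.073 = £513,698.63

£513698.63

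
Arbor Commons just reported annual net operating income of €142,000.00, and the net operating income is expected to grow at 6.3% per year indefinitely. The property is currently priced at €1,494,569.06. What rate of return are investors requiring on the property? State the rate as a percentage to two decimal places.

D₁ = €142,000.00 × 1.063 = €150,946.0000
P = D₁/(r − g) ⇒ r = D₁/P + g = €150,946.0000/€1,494,569.06 + 0.063 = 0.100996 + 0.063 = 0.163996

16.40%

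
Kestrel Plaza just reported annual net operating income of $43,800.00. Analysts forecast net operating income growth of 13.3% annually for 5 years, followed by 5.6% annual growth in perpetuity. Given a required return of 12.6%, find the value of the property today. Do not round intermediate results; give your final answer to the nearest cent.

D_1 = 49625.40000
D_2 = 56225.57820
D_3 = 63703.58010
D_4 = 72176.15625
D_5 = 81775.58504
Terminal value at year 5: TV = D_5×(1+g_2)/(r−g_2) = 86355.01780/0.07 = 1233643.11140
P_0 = D_1/(1+r)^1 + D_2/(1+r)^2 + D_3/(1+r)^3 + D_4/(1+r)^4 + D_5/(1+r)^5 + TV/(1+r)^5
    = 44072.29130 + 44346.27535 + 44621.96267 + 44899.36386 + 45178.48957 + 681549.78546 = 904668.16820

$904668.17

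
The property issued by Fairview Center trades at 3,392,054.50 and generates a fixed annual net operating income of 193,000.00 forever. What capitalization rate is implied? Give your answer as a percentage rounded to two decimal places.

P = C/r ⇒ r = C/P = 193,000.00/3,392,054.50 = 0.056898

5.69%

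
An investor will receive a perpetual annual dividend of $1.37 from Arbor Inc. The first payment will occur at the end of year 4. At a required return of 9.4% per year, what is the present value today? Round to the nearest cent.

$11.13

Value at end of year 3: C / r = $1.37 / 0.094 = $14.5745
Discount to today: PV = $14.5745 / (1 + 0.094)^3 = $14.5745 / 1.309339 = $11.13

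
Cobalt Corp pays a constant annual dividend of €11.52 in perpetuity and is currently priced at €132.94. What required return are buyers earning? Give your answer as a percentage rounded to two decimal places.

8.67%

P = C/r ⇒ r = C/P = €11.52/€132.94 = 0.086656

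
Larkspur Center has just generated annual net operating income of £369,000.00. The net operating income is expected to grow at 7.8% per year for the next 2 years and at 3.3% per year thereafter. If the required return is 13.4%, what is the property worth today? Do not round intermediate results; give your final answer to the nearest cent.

£4094722.77

D_1 = 397782.00000
D_2 = 428808.99600
Terminal value at year 2: TV = D_2×(1+g_2)/(r−g_2) = 442959.69287/0.101 = 4385739.53335
P_0 = D_1/(1+r)^1 + D_2/(1+r)^2 + TV/(1+r)^2
    = 350777.77778 + 333455.41838 + 3410489.57612 = 4094722.77228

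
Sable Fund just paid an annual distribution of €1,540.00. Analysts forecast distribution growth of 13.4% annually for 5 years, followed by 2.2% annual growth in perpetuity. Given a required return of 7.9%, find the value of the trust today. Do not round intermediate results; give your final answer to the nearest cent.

€44364.83

D_1 = 1746.36000
D_2 = 1980.37224
D_3 = 2245.74212
D_4 = 2546.67156
D_5 = 2887.92555
Terminal value at year 5: TV = D_5×(1+g_2)/(r−g_2) = 2951.45992/0.057 = 51779.99853
P_0 = D_1/(1+r)^1 + D_2/(1+r)^2 + D_3/(1+r)^3 + D_4/(1+r)^4 + D_5/(1+r)^5 + TV/(1+r)^5
    = 1618.49861 + 1700.99854 + 1787.70375 + 1878.82859 + 1974.59835 + 35404.20203 = 44364.82987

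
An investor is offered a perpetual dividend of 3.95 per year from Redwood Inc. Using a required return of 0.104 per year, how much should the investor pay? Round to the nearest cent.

37.98

Level perpetuity: PV = C / r = 3.95 / 0.104 = 37.98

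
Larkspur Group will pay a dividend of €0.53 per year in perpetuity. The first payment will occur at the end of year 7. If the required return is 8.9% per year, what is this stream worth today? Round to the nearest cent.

€3.57

Value at end of year 6: C / r = €0.53 / 0.089 = €5.9551
Discount to today: PV = €5.9551 / (1 + 0.089)^6 = €5.9551 / 1.667890 = €3.57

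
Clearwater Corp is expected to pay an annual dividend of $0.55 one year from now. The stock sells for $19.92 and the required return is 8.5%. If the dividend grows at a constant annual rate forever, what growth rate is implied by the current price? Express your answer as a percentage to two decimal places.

P = D₁/(r−g) ⇒ g = r − D₁/P = 0.085 − $0.55/$19.92 = 0.057390

5.74%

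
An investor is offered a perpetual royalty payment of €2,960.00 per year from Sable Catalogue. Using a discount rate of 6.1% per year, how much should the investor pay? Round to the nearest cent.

Level perpetuity: PV = C / r = €2,960.00 / 0.061 = €48,524.59

€48524.59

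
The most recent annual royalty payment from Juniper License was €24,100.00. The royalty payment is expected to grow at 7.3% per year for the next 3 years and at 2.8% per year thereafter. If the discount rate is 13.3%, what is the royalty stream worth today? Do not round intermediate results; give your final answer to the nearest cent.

€265324.25

D_1 = 25859.30000
D_2 = 27747.02890
D_3 = 29772.56201
Terminal value at year 3: TV = D_3×(1+g_2)/(r−g_2) = 30606.19375/0.105 = 291487.55949
P_0 = D_1/(1+r)^1 + D_2/(1+r)^2 + D_3/(1+r)^3 + TV/(1+r)^3
    = 22823.74228 + 21615.07102 + 20470.40706 + 200415.03296 = 265324.25332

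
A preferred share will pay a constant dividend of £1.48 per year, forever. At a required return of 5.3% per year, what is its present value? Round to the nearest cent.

£27.92

Level perpetuity: PV = C / r = £1.48 / 0.053 = £27.92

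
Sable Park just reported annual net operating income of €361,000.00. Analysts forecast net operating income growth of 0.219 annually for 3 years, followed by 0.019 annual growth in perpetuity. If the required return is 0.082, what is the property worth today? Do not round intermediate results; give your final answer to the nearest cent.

€9730822.71

D_1 = 440059.00000
D_2 = 536431.92100
D_3 = 653910.51170
Terminal value at year 3: TV = D_3×(1+g_2)/(r−g_2) = 666334.81142/0.063 = 10576743.03843
P_0 = D_1/(1+r)^1 + D_2/(1+r)^2 + D_3/(1+r)^3 + TV/(1+r)^3
    = 406708.87246 + 458205.28237 + 516222.03254 + 8349686.52637 = 9730822.71375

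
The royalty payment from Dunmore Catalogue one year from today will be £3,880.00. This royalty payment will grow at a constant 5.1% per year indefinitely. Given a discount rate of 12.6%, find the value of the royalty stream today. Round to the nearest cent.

Growing perpetuity: P = D₁ / (r − g) = £3,880.0000 / (0.126 − 0.051) = £51,733.33

£51733.33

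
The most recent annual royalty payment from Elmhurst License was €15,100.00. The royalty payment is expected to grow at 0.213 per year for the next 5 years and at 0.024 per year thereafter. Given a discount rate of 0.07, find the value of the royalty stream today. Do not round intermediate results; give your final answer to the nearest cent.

D_1 = 18316.30000
D_2 = 22217.67190
D_3 = 26950.03601
D_4 = 32690.39369
D_5 = 39653.44754
Terminal value at year 5: TV = D_5×(1+g_2)/(r−g_2) = 40605.13028/0.046 = 882720.22352
P_0 = D_1/(1+r)^1 + D_2/(1+r)^2 + D_3/(1+r)^3 + D_4/(1+r)^4 + D_5/(1+r)^5 + TV/(1+r)^5
    = 17118.03738 + 19405.77509 + 21999.25718 + 24939.34482 + 28272.36007 + 629367.31972 = 741102.09426

€741102.09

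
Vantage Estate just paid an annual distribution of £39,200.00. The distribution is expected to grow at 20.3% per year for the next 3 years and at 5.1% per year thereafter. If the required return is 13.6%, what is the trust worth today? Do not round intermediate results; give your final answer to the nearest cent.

£707639.83

D_1 = 47157.60000
D_2 = 56730.59280
D_3 = 68246.90314
Terminal value at year 3: TV = D_3×(1+g_2)/(r−g_2) = 71727.49520/0.085 = 843852.88469
P_0 = D_1/(1+r)^1 + D_2/(1+r)^2 + D_3/(1+r)^3 + TV/(1+r)^3
    = 41511.97183 + 43960.30116 + 46553.03018 + 575614.52617 = 707639.82934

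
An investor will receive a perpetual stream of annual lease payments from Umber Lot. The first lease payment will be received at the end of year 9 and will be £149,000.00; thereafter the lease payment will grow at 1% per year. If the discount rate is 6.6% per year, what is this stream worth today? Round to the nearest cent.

£1595660.90

Value at end of year 8: C₁ / (r − g) = £149,000.00 / (0.066 − 0.01) = £2,660,714.2857
Discount to today: PV = £2,660,714.2857 / (1 + 0.066)^8 = £2,660,714.2857 / 1.667468 = £1,595,660.90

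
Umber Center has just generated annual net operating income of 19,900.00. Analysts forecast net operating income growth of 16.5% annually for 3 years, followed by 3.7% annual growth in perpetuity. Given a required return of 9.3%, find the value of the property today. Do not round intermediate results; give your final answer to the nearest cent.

514148.82

D_1 = 23183.50000
D_2 = 27008.77750
D_3 = 31465.22579
Terminal value at year 3: TV = D_3×(1+g_2)/(r−g_2) = 32629.43914/0.056 = 582668.55610
P_0 = D_1/(1+r)^1 + D_2/(1+r)^2 + D_3/(1+r)^3 + TV/(1+r)^3
    = 21210.88747 + 22608.12799 + 24097.40998 + 446232.39561 = 514148.82105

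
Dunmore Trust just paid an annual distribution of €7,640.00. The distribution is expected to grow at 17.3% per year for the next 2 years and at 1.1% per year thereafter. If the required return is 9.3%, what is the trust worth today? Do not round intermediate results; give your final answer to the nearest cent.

D_1 = 8961.72000
D_2 = 10512.09756
Terminal value at year 2: TV = D_2×(1+g_2)/(r−g_2) = 10627.73063/0.082 = 129606.47114
P_0 = D_1/(1+r)^1 + D_2/(1+r)^2 + TV/(1+r)^2
    = 8199.19488 + 8799.31893 + 108489.16388 = 125487.67768

€125487.68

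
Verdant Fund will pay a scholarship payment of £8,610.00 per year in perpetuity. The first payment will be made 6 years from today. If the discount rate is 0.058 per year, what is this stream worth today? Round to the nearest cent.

£111981.64

Value at end of year 5: C / r = £8,610.00 / 0.058 = £148,448.2759
Discount to today: PV = £148,448.2759 / (1 + 0.058)^5 = £148,448.2759 / 1.325648 = £111,981.64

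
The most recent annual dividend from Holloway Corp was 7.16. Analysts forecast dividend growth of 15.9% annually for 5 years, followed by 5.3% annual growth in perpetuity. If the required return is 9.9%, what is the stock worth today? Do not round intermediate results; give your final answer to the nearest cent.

D_1 = 8.29844
D_2 = 9.61789
D_3 = 11.14714
D_4 = 12.91953
D_5 = 14.97374
Terminal value at year 5: TV = D_5×(1+g_2)/(r−g_2) = 15.76735/0.046 = 342.76837
P_0 = D_1/(1+r)^1 + D_2/(1+r)^2 + D_3/(1+r)^3 + D_4/(1+r)^4 + D_5/(1+r)^5 + TV/(1+r)^5
    = 7.55090 + 7.96314 + 8.39789 + 8.85637 + 9.33989 + 213.80225 = 255.91045

255.91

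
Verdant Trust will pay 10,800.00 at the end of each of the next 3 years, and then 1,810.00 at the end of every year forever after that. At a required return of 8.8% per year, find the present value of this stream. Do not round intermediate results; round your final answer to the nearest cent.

43405.88

PV of 3-year annuity: 10,800.00 × [1 − (1+0.088)^−3] / 0.088 = 27435.72140
Perpetuity value at year 3: 1,810.00 / 0.088 = 20568.18182
PV of perpetuity: 20568.18182 / (1+0.088)^3 = 15970.15814
Total PV = 27435.72140 + 15970.15814 = 43405.87954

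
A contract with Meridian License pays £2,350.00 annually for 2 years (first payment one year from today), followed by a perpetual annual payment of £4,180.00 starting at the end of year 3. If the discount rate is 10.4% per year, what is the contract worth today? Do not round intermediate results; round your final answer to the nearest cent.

PV of 2-year annuity: £2,350.00 × [1 − (1+0.104)^−2] / 0.104 = 4056.72390
Perpetuity value at year 2: £4,180.00 / 0.104 = 40192.30769
PV of perpetuity: 40192.30769 / (1+0.104)^2 = 32976.51794
Total PV = 4056.72390 + 32976.51794 = 37033.24184

£37033.24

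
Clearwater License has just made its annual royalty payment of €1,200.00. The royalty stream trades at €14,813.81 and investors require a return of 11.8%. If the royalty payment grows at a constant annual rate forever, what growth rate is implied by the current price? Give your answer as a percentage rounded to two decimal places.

P = D₀(1+g)/(r−g) ⇒ P(r−g) = D₀(1+g) ⇒ g(P+D₀) = P·r − D₀
g = (P·r − D₀)/(P + D₀) = (€14,813.81×0.118 − €1,200.00) / (€14,813.81 + €1,200.00) = 0.034222

3.42%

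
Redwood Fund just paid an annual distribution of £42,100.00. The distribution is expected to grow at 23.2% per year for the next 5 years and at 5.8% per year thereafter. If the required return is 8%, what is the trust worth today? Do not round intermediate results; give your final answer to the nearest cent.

D_1 = 51867.20000
D_2 = 63900.39040
D_3 = 78725.28097
D_4 = 96989.54616
D_5 = 119491.12087
Terminal value at year 5: TV = D_5×(1+g_2)/(r−g_2) = 126421.60588/0.022 = 5746436.63080
P_0 = D_1/(1+r)^1 + D_2/(1+r)^2 + D_3/(1+r)^3 + D_4/(1+r)^4 + D_5/(1+r)^5 + TV/(1+r)^5
    = 48025.18519 + 54784.28532 + 62494.66622 + 71290.21184 + 81323.64906 + 3910928.21374 = 4228846.21136

£4228846.21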